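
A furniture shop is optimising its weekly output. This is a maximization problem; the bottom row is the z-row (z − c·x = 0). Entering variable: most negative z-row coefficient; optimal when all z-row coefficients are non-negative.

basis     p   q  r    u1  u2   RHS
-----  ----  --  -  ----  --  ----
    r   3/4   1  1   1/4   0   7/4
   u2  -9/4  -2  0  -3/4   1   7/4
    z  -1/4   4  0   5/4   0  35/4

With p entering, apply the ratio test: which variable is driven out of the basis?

r

Column p entries and ratios — r: (7/4)/(3/4) = 7/3; u2: -9/4 ≤ 0, skip.
Smallest ratio is 7/3 in the row of r, so r leaves.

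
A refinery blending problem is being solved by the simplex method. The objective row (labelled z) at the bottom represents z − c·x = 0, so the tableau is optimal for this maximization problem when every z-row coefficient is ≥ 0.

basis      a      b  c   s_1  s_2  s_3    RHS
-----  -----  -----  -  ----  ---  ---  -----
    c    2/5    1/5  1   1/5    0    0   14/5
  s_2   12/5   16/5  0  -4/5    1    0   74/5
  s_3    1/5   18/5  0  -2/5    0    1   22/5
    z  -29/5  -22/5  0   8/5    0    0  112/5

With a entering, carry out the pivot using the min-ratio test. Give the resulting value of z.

Ratio test on column a — row 1: (14/5)/(2/5) = 7; row 2: (74/5)/(12/5) = 37/6; row 3: (22/5)/(1/5) = 22. Minimum is 37/6 at row 2 (s_2 leaves); pivot element 12/5.
Pivot on row 2; the z-row RHS becomes 112/5 − (-29/5)·(37/6) = 349/6.

349/6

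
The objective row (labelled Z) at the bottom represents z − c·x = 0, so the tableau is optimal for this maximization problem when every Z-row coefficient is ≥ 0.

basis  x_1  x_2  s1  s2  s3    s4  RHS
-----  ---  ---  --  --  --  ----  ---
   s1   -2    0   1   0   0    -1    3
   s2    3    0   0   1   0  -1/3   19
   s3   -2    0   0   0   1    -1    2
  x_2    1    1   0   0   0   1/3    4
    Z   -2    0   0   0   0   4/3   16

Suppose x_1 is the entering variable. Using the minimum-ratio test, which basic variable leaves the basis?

x_2

Column x_1 entries and ratios — s1: -2 ≤ 0, skip; s2: 19/3 = 19/3; s3: -2 ≤ 0, skip; x_2: 4/1 = 4.
Smallest ratio is 4 in the row of x_2, so x_2 leaves.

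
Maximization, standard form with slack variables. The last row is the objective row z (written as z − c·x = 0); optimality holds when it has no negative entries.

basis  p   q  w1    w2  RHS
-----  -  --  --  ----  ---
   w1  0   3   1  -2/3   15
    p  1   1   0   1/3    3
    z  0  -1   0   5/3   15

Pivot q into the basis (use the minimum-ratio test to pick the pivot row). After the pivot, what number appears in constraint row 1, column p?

Ratio test on column q — row 1: 15/3 = 5; row 2: 3/1 = 3. Minimum is 3 at row 2 (p leaves); pivot element 1.
Divide row 2 by 1; eliminate column q from the other rows.
Row 1 update in column p: 0 − 3·1 = -3.

-3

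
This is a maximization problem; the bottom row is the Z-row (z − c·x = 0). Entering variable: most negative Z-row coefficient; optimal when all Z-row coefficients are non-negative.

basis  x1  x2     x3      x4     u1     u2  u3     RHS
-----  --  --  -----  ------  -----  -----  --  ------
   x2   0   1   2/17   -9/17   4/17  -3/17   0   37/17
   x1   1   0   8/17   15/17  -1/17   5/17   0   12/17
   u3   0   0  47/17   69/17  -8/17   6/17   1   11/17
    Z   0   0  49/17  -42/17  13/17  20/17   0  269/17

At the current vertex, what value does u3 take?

u3 is basic (row 3); its value is the RHS of that row, 11/17.

11/17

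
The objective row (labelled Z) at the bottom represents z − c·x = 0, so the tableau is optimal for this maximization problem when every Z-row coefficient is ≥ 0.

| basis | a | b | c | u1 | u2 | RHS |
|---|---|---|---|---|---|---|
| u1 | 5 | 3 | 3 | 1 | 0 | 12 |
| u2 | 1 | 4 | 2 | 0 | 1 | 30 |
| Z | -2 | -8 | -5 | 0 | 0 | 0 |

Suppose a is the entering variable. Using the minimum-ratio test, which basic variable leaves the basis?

u1

Column a entries and ratios — u1: 12/5 = 12/5; u2: 30/1 = 30.
Smallest ratio is 12/5 in the row of u1, so u1 leaves.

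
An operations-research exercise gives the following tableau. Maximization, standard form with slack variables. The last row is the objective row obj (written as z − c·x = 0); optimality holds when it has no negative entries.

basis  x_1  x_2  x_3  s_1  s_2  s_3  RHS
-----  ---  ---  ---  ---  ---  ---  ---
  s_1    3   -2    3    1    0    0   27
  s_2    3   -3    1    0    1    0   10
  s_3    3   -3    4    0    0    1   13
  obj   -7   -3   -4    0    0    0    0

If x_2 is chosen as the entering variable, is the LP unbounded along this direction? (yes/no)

yes

Every constraint-row entry in column x_2 is ≤ 0, so increasing x_2 is unbounded.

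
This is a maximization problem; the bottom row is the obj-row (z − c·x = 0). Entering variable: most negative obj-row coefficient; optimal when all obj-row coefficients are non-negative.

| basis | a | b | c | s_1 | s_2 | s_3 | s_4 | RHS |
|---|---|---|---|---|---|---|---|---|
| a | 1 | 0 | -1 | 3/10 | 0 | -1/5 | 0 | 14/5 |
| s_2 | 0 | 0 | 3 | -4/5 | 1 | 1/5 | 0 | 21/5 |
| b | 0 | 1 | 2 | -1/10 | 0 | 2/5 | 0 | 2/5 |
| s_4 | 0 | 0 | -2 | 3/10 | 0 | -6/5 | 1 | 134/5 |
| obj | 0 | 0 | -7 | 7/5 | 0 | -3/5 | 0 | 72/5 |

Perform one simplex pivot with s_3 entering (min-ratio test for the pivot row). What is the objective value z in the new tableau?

15

Ratio test on column s_3 — row 1: entry -1/5 ≤ 0; row 2: (21/5)/(1/5) = 21; row 3: (2/5)/(2/5) = 1; row 4: entry -6/5 ≤ 0. Minimum is 1 at row 3 (b leaves); pivot element 2/5.
Pivot on row 3; the obj-row RHS becomes 72/5 − (-3/5)·1 = 15.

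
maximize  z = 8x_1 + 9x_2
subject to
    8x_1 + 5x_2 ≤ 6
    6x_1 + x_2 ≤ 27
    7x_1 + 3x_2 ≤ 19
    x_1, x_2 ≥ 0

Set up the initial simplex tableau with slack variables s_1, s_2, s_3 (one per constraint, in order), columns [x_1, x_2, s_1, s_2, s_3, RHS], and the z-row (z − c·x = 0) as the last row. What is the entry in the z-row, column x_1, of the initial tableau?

-8

The z-row carries the negated objective coefficients: the x_1 entry is -8.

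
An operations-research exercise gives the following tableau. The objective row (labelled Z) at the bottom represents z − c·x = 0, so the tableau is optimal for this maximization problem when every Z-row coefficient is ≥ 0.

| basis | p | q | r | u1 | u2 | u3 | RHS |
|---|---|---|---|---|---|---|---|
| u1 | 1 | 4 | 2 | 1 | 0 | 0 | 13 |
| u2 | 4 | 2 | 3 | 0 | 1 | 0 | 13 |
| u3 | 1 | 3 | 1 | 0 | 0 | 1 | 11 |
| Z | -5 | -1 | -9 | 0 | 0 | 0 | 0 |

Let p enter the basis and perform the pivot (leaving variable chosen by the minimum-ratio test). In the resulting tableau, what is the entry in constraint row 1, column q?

Ratio test on column p — row 1: 13/1 = 13; row 2: 13/4 = 13/4; row 3: 11/1 = 11. Minimum is 13/4 at row 2 (u2 leaves); pivot element 4.
Divide row 2 by 4; eliminate column p from the other rows.
Row 1 update in column q: 4 − 1·(1/2) = 7/2.

7/2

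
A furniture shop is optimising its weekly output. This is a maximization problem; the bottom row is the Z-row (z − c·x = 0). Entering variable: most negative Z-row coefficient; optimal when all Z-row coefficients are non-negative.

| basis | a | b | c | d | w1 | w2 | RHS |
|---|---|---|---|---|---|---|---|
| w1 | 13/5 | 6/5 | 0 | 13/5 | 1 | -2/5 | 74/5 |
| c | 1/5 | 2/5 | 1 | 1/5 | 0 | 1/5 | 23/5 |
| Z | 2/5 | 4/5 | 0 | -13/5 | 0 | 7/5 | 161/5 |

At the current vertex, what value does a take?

0

a is not in the basis, so in the current basic feasible solution a = 0.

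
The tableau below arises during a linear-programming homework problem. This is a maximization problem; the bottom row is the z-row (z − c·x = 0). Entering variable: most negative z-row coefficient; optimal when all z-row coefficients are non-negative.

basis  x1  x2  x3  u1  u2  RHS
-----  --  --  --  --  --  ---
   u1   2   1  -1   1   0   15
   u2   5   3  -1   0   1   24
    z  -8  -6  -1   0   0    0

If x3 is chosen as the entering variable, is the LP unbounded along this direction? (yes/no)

Every constraint-row entry in column x3 is ≤ 0, so increasing x3 is unbounded.

yes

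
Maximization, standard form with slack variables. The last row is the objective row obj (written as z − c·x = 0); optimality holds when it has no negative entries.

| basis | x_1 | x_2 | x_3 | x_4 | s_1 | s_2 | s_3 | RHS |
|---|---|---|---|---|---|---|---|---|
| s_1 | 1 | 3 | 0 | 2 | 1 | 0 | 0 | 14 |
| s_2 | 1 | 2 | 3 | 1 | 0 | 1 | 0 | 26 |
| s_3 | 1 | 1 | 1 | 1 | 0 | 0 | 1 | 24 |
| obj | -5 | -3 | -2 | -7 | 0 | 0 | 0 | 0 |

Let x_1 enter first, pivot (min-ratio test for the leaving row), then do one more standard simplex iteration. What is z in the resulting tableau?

78

Ratio test on column x_1 — row 1: 14/1 = 14; row 2: 26/1 = 26; row 3: 24/1 = 24. Minimum is 14 at row 1 (s_1 leaves); pivot element 1.
Pivot on row 1; the obj-row RHS becomes 0 − (-5)·14 = 70.
Next entering variable (most negative obj-row entry -2): x_3.
Ratio test on column x_3 — row 1: entry 0 ≤ 0; row 2: 12/3 = 4; row 3: 10/1 = 10. Minimum is 4 at row 2 (s_2 leaves); pivot element 3.
After the second pivot the obj-row RHS is 70 − (-2)·4 = 78.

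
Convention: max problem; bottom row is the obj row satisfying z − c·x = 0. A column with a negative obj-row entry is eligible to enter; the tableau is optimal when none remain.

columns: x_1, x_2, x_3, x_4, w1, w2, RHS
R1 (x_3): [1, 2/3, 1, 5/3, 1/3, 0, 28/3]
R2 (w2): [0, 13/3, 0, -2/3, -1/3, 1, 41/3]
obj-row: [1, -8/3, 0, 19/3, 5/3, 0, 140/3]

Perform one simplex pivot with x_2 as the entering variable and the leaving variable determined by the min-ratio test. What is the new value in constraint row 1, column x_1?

1

Ratio test on column x_2 — row 1: (28/3)/(2/3) = 14; row 2: (41/3)/(13/3) = 41/13. Minimum is 41/13 at row 2 (w2 leaves); pivot element 13/3.
Divide row 2 by 13/3; eliminate column x_2 from the other rows.
Row 1 update in column x_1: 1 − (2/3)·0 = 1.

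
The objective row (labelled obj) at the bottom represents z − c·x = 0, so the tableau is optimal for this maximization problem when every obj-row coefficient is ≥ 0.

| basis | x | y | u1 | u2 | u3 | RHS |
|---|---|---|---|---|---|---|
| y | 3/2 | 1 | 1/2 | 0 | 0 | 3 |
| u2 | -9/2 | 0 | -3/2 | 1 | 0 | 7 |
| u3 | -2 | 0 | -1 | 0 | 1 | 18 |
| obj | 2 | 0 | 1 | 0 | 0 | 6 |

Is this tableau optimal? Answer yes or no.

Every obj-row coefficient is ≥ 0, so the tableau is optimal.

yes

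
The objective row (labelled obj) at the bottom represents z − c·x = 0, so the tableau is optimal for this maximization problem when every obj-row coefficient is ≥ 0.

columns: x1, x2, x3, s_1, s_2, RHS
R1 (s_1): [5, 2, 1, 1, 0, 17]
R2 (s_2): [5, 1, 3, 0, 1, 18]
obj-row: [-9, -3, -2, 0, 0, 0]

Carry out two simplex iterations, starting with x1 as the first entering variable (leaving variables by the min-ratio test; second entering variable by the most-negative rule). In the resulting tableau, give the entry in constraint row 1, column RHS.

Ratio test on column x1 — row 1: 17/5 = 17/5; row 2: 18/5 = 18/5. Minimum is 17/5 at row 1 (s_1 leaves); pivot element 5.
Divide row 1 by 5; eliminate column x1 from the other rows.
Second iteration: most negative obj-row entry is -1/5 in column x3, so x3 enters.
Ratio test on column x3 — row 1: (17/5)/(1/5) = 17; row 2: 1/2 = 1/2. Minimum is 1/2 at row 2 (s_2 leaves); pivot element 2.
Divide row 2 by 2; eliminate column x3 from the other rows.
After both pivots, the entry at constraint row 1, column RHS is 33/10.

33/10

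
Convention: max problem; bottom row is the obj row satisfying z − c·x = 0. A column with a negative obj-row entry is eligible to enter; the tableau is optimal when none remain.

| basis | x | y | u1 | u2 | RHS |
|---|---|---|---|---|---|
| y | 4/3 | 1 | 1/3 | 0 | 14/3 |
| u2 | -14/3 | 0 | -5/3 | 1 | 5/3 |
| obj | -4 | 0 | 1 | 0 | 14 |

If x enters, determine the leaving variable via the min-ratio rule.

y

Column x entries and ratios — y: (14/3)/(4/3) = 7/2; u2: -14/3 ≤ 0, skip.
Smallest ratio is 7/2 in the row of y, so y leaves.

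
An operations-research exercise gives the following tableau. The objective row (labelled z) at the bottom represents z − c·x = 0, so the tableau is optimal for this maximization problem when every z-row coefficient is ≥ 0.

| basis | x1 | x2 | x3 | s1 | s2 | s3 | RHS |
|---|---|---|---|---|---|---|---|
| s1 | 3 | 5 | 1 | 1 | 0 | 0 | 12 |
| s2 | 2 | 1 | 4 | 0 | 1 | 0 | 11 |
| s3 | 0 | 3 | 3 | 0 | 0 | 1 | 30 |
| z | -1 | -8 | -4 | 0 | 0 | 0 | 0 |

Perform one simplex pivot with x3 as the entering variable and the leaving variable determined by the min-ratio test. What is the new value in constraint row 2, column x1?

Ratio test on column x3 — row 1: 12/1 = 12; row 2: 11/4 = 11/4; row 3: 30/3 = 10. Minimum is 11/4 at row 2 (s2 leaves); pivot element 4.
Divide row 2 by 4; eliminate column x3 from the other rows.
In the new row 2, the x1 entry is the old entry divided by the pivot: 2/4 = 1/2.

1/2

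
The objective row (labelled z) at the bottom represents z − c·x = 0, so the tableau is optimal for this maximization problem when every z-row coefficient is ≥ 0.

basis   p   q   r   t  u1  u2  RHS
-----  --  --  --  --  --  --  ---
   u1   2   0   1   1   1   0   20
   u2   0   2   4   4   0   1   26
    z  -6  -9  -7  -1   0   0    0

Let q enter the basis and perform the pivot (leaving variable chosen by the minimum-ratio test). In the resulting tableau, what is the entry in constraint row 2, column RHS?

13

Ratio test on column q — row 1: entry 0 ≤ 0; row 2: 26/2 = 13. Minimum is 13 at row 2 (u2 leaves); pivot element 2.
Divide row 2 by 2; eliminate column q from the other rows.
In the new row 2, the RHS entry is the old entry divided by the pivot: 26/2 = 13.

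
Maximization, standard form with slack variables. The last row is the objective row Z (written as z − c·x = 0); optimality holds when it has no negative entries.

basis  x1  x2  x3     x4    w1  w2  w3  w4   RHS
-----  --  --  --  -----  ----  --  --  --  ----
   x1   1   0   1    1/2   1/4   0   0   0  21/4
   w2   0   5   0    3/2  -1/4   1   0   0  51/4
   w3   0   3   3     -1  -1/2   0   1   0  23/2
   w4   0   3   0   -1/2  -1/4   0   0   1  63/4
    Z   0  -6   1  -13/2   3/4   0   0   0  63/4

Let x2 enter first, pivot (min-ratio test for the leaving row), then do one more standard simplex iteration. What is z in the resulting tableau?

71

Ratio test on column x2 — row 1: entry 0 ≤ 0; row 2: (51/4)/5 = 51/20; row 3: (23/2)/3 = 23/6; row 4: (63/4)/3 = 21/4. Minimum is 51/20 at row 2 (w2 leaves); pivot element 5.
Pivot on row 2; the Z-row RHS becomes 63/4 − (-6)·(51/20) = 621/20.
Next entering variable (most negative Z-row entry -47/10): x4.
Ratio test on column x4 — row 1: (21/4)/(1/2) = 21/2; row 2: (51/20)/(3/10) = 17/2; row 3: entry -19/10 ≤ 0; row 4: entry -7/5 ≤ 0. Minimum is 17/2 at row 2 (x2 leaves); pivot element 3/10.
After the second pivot the Z-row RHS is 621/20 − (-47/10)·(17/2) = 71.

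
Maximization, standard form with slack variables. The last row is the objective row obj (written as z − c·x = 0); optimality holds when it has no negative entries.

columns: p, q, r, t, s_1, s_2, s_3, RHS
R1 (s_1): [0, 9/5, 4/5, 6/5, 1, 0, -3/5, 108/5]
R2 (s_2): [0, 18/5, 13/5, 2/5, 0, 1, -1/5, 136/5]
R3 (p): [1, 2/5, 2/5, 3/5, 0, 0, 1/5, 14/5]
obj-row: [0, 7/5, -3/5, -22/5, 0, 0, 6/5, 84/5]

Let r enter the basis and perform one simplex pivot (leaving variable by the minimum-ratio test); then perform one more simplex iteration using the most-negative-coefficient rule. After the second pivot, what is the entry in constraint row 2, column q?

10/3

Ratio test on column r — row 1: (108/5)/(4/5) = 27; row 2: (136/5)/(13/5) = 136/13; row 3: (14/5)/(2/5) = 7. Minimum is 7 at row 3 (p leaves); pivot element 2/5.
Divide row 3 by 2/5; eliminate column r from the other rows.
Second iteration: most negative obj-row entry is -7/2 in column t, so t enters.
Ratio test on column t — row 1: entry 0 ≤ 0; row 2: entry -7/2 ≤ 0; row 3: 7/(3/2) = 14/3. Minimum is 14/3 at row 3 (r leaves); pivot element 3/2.
Divide row 3 by 3/2; eliminate column t from the other rows.
After both pivots, the entry at constraint row 2, column q is 10/3.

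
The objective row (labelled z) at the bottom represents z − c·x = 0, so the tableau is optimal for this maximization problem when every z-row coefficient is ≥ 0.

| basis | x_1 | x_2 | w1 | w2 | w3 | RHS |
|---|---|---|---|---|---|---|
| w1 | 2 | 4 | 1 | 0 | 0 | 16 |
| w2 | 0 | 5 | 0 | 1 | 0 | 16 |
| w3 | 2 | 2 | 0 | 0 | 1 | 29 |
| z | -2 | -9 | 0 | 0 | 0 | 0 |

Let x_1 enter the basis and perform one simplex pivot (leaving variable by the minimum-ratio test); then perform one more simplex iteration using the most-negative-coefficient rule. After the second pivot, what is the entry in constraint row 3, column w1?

-1

Ratio test on column x_1 — row 1: 16/2 = 8; row 2: entry 0 ≤ 0; row 3: 29/2 = 29/2. Minimum is 8 at row 1 (w1 leaves); pivot element 2.
Divide row 1 by 2; eliminate column x_1 from the other rows.
Second iteration: most negative z-row entry is -5 in column x_2, so x_2 enters.
Ratio test on column x_2 — row 1: 8/2 = 4; row 2: 16/5 = 16/5; row 3: entry -2 ≤ 0. Minimum is 16/5 at row 2 (w2 leaves); pivot element 5.
Divide row 2 by 5; eliminate column x_2 from the other rows.
After both pivots, the entry at constraint row 3, column w1 is -1.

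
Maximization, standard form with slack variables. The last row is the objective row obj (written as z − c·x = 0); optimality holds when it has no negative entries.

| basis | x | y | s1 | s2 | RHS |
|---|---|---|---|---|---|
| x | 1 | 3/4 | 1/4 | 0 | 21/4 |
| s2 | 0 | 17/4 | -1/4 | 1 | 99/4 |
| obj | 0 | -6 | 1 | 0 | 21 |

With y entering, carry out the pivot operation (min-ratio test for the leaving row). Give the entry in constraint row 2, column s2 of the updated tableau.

4/17

Ratio test on column y — row 1: (21/4)/(3/4) = 7; row 2: (99/4)/(17/4) = 99/17. Minimum is 99/17 at row 2 (s2 leaves); pivot element 17/4.
Divide row 2 by 17/4; eliminate column y from the other rows.
In the new row 2, the s2 entry is the old entry divided by the pivot: 1/(17/4) = 4/17.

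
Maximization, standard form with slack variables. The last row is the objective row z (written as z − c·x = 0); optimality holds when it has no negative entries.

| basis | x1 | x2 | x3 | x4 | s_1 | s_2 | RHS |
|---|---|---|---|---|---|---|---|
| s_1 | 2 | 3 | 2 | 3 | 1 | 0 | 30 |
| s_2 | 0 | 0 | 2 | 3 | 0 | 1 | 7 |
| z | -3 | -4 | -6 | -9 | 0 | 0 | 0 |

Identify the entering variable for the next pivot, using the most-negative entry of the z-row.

Negative z-row entries: x1: -3, x2: -4, x3: -6, x4: -9.
The most negative is -9 in column x4, so x4 enters.

x4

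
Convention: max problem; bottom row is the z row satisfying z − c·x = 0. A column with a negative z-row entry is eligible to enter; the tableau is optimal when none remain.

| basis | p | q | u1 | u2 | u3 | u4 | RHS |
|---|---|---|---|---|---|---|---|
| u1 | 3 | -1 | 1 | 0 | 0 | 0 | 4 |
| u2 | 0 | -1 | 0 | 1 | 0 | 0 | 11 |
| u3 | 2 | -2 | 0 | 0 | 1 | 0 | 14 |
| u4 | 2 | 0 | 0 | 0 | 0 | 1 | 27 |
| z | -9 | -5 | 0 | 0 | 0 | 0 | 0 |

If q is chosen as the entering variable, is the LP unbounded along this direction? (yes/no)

Every constraint-row entry in column q is ≤ 0, so increasing q is unbounded.

yes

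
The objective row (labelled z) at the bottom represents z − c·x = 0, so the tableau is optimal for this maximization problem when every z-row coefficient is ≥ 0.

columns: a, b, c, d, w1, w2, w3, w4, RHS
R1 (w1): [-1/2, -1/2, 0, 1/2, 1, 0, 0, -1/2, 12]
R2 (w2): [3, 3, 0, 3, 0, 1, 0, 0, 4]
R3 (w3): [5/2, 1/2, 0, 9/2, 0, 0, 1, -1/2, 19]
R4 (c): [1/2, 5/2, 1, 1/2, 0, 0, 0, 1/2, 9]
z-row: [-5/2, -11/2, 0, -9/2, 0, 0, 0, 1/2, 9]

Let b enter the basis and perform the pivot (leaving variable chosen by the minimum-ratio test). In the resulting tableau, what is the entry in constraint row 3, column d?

4

Ratio test on column b — row 1: entry -1/2 ≤ 0; row 2: 4/3 = 4/3; row 3: 19/(1/2) = 38; row 4: 9/(5/2) = 18/5. Minimum is 4/3 at row 2 (w2 leaves); pivot element 3.
Divide row 2 by 3; eliminate column b from the other rows.
Row 3 update in column d: 9/2 − (1/2)·1 = 4.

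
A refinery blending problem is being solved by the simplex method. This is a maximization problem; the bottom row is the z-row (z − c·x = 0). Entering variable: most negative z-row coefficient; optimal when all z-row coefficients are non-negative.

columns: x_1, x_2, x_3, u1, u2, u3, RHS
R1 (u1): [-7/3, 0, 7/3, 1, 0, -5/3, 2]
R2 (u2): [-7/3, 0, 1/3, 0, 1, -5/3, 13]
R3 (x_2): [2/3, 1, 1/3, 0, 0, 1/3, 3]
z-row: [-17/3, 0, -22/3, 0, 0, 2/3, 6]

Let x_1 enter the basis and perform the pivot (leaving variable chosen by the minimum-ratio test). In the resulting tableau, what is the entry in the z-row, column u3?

7/2

Ratio test on column x_1 — row 1: entry -7/3 ≤ 0; row 2: entry -7/3 ≤ 0; row 3: 3/(2/3) = 9/2. Minimum is 9/2 at row 3 (x_2 leaves); pivot element 2/3.
Divide row 3 by 2/3; eliminate column x_1 from the other rows.
z-row update in column u3: 2/3 − (-17/3)·(1/2) = 7/2.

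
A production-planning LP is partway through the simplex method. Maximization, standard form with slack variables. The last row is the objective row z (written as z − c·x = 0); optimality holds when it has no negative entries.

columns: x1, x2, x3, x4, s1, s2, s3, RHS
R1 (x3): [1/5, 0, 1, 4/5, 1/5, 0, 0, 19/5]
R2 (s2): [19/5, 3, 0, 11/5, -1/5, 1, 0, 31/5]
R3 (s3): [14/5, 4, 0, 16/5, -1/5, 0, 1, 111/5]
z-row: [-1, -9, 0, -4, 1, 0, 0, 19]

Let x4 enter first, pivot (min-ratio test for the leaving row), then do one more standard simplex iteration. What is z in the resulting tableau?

Ratio test on column x4 — row 1: (19/5)/(4/5) = 19/4; row 2: (31/5)/(11/5) = 31/11; row 3: (111/5)/(16/5) = 111/16. Minimum is 31/11 at row 2 (s2 leaves); pivot element 11/5.
Pivot on row 2; the z-row RHS becomes 19 − (-4)·(31/11) = 333/11.
Next entering variable (most negative z-row entry -39/11): x2.
Ratio test on column x2 — row 1: entry -12/11 ≤ 0; row 2: (31/11)/(15/11) = 31/15; row 3: entry -4/11 ≤ 0. Minimum is 31/15 at row 2 (x4 leaves); pivot element 15/11.
After the second pivot the z-row RHS is 333/11 − (-39/11)·(31/15) = 188/5.

188/5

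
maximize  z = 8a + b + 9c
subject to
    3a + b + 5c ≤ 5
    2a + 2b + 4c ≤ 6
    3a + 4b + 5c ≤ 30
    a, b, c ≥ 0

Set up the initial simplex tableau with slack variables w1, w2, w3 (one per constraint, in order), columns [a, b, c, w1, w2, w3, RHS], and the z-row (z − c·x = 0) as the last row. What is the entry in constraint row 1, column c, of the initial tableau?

5

Constraint 1 has coefficient 5 on c.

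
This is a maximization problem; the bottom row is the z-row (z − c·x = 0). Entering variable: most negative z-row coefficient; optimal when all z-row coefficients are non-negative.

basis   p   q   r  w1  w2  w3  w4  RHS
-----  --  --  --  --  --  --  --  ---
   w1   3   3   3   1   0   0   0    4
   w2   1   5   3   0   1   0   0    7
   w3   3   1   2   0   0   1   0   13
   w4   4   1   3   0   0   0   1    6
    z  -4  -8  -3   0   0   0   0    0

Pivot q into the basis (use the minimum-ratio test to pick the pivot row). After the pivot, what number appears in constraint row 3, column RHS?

35/3

Ratio test on column q — row 1: 4/3 = 4/3; row 2: 7/5 = 7/5; row 3: 13/1 = 13; row 4: 6/1 = 6. Minimum is 4/3 at row 1 (w1 leaves); pivot element 3.
Divide row 1 by 3; eliminate column q from the other rows.
Row 3 update in column RHS: 13 − 1·(4/3) = 35/3.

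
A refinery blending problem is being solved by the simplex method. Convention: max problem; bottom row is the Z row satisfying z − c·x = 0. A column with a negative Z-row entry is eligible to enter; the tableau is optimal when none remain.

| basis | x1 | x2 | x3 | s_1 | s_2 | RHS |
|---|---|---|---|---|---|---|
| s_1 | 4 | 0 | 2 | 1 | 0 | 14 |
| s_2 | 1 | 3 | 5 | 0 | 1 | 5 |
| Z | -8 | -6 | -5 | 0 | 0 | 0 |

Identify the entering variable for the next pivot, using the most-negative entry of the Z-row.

x1

Negative Z-row entries: x1: -8, x2: -6, x3: -5.
The most negative is -8 in column x1, so x1 enters.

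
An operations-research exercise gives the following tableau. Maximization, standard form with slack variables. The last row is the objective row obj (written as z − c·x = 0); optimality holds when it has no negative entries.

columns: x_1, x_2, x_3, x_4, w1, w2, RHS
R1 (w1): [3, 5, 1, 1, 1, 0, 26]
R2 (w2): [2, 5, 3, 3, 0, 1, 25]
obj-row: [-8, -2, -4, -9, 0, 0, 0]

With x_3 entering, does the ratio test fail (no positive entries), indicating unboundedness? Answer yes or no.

Column x_3 has positive entries in row(s) 1, 2, so the ratio test bounds it — not unbounded.

no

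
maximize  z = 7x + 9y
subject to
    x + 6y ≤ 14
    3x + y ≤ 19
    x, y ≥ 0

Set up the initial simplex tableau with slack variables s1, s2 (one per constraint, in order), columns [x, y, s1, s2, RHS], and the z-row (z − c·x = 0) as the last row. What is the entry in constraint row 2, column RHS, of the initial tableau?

The RHS of constraint 2 is b_2 = 19.

19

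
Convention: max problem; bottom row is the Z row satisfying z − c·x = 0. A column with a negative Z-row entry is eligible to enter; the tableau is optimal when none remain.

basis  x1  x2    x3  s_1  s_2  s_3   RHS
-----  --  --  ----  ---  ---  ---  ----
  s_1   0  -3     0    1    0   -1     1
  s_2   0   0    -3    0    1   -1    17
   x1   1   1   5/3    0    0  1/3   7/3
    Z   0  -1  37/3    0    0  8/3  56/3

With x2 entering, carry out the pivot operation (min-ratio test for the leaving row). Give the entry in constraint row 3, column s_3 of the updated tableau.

Ratio test on column x2 — row 1: entry -3 ≤ 0; row 2: entry 0 ≤ 0; row 3: (7/3)/1 = 7/3. Minimum is 7/3 at row 3 (x1 leaves); pivot element 1.
Divide row 3 by 1; eliminate column x2 from the other rows.
In the new row 3, the s_3 entry is the old entry divided by the pivot: (1/3)/1 = 1/3.

1/3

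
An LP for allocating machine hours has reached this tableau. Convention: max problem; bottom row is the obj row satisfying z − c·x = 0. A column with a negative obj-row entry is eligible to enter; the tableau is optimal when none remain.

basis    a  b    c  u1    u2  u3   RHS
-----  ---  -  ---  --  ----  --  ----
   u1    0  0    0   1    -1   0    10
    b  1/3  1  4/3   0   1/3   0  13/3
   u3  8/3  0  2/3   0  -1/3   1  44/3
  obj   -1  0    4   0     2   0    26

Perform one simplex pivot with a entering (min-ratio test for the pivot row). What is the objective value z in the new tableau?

63/2

Ratio test on column a — row 1: entry 0 ≤ 0; row 2: (13/3)/(1/3) = 13; row 3: (44/3)/(8/3) = 11/2. Minimum is 11/2 at row 3 (u3 leaves); pivot element 8/3.
Pivot on row 3; the obj-row RHS becomes 26 − (-1)·(11/2) = 63/2.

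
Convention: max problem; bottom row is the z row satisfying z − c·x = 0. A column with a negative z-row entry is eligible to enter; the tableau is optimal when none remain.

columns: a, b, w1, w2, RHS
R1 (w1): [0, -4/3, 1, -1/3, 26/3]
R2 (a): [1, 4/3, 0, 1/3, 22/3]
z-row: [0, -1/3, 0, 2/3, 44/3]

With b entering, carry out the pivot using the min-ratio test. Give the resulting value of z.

Ratio test on column b — row 1: entry -4/3 ≤ 0; row 2: (22/3)/(4/3) = 11/2. Minimum is 11/2 at row 2 (a leaves); pivot element 4/3.
Pivot on row 2; the z-row RHS becomes 44/3 − (-1/3)·(11/2) = 33/2.

33/2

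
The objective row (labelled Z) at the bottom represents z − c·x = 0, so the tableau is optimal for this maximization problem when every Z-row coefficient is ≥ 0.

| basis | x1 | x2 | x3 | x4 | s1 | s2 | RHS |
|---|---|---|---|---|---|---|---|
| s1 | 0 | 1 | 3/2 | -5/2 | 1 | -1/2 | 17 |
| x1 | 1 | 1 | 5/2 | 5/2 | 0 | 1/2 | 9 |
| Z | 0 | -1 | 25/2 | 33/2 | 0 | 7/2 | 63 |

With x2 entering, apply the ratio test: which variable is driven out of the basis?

x1

Column x2 entries and ratios — s1: 17/1 = 17; x1: 9/1 = 9.
Smallest ratio is 9 in the row of x1, so x1 leaves.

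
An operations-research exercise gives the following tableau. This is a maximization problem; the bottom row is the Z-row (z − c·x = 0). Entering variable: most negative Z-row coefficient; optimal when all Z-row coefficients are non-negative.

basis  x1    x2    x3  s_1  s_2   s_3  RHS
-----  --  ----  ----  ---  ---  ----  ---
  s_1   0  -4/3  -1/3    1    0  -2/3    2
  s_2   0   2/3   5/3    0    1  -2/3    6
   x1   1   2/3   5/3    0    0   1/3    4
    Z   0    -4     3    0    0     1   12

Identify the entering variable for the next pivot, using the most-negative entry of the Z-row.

x2

Negative Z-row entries: x2: -4.
The most negative is -4 in column x2, so x2 enters.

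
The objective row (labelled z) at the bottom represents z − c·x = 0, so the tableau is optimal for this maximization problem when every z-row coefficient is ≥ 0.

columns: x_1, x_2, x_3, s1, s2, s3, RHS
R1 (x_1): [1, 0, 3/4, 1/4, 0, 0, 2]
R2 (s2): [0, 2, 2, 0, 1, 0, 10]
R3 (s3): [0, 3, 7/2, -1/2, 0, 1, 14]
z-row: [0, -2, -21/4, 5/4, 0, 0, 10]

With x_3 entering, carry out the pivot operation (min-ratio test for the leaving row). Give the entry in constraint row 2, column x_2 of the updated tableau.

2

Ratio test on column x_3 — row 1: 2/(3/4) = 8/3; row 2: 10/2 = 5; row 3: 14/(7/2) = 4. Minimum is 8/3 at row 1 (x_1 leaves); pivot element 3/4.
Divide row 1 by 3/4; eliminate column x_3 from the other rows.
Row 2 update in column x_2: 2 − 2·0 = 2.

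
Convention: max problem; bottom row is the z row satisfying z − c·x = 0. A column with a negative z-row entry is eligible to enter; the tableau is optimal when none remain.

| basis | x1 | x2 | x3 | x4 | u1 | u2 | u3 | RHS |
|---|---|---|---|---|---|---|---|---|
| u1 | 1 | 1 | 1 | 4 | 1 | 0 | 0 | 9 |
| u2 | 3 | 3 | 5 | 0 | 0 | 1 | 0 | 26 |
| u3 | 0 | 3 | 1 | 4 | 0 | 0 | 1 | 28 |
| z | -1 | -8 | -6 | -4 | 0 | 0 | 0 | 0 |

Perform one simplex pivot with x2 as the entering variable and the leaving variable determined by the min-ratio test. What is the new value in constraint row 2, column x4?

Ratio test on column x2 — row 1: 9/1 = 9; row 2: 26/3 = 26/3; row 3: 28/3 = 28/3. Minimum is 26/3 at row 2 (u2 leaves); pivot element 3.
Divide row 2 by 3; eliminate column x2 from the other rows.
In the new row 2, the x4 entry is the old entry divided by the pivot: 0/3 = 0.

0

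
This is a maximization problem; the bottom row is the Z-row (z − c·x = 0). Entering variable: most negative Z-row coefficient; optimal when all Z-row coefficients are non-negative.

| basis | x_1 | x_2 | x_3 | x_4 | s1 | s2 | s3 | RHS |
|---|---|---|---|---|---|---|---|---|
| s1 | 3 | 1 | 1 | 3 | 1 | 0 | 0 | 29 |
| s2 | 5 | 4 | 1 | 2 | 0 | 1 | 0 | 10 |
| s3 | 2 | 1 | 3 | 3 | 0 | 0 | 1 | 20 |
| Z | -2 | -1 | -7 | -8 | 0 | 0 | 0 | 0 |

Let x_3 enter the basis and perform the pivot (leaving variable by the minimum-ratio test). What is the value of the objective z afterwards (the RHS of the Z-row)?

Ratio test on column x_3 — row 1: 29/1 = 29; row 2: 10/1 = 10; row 3: 20/3 = 20/3. Minimum is 20/3 at row 3 (s3 leaves); pivot element 3.
Pivot on row 3; the Z-row RHS becomes 0 − (-7)·(20/3) = 140/3.

140/3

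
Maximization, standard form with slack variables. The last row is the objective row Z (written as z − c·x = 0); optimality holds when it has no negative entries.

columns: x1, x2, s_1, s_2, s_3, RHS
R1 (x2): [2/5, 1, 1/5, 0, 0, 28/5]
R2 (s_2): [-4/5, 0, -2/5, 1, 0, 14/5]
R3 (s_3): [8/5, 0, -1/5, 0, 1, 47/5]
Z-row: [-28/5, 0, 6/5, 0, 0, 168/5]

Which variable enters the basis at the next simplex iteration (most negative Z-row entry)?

Negative Z-row entries: x1: -28/5.
The most negative is -28/5 in column x1, so x1 enters.

x1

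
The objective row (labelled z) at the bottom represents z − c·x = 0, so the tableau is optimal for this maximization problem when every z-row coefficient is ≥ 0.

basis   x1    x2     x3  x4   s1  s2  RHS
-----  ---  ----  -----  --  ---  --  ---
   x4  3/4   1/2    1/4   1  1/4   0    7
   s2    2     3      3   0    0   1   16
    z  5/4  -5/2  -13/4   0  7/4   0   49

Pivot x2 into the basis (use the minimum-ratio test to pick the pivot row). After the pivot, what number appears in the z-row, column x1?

35/12

Ratio test on column x2 — row 1: 7/(1/2) = 14; row 2: 16/3 = 16/3. Minimum is 16/3 at row 2 (s2 leaves); pivot element 3.
Divide row 2 by 3; eliminate column x2 from the other rows.
z-row update in column x1: 5/4 − (-5/2)·(2/3) = 35/12.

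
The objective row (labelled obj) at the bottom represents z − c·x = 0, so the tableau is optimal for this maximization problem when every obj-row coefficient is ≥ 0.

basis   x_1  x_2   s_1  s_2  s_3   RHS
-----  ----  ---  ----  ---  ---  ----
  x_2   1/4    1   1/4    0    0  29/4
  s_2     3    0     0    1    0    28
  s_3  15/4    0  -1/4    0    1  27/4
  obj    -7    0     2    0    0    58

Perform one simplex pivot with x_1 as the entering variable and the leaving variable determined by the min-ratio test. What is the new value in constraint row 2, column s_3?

Ratio test on column x_1 — row 1: (29/4)/(1/4) = 29; row 2: 28/3 = 28/3; row 3: (27/4)/(15/4) = 9/5. Minimum is 9/5 at row 3 (s_3 leaves); pivot element 15/4.
Divide row 3 by 15/4; eliminate column x_1 from the other rows.
Row 2 update in column s_3: 0 − 3·(4/15) = -4/5.

-4/5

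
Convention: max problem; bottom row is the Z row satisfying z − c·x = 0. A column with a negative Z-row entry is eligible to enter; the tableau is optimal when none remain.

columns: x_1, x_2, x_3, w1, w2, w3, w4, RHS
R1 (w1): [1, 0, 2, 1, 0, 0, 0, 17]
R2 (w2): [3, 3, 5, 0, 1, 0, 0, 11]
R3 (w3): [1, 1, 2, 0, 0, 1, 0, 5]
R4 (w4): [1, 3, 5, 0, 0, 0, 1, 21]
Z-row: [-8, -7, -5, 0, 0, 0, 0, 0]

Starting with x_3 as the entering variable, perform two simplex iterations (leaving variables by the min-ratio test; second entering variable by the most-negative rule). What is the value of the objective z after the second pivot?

88/3

Ratio test on column x_3 — row 1: 17/2 = 17/2; row 2: 11/5 = 11/5; row 3: 5/2 = 5/2; row 4: 21/5 = 21/5. Minimum is 11/5 at row 2 (w2 leaves); pivot element 5.
Pivot on row 2; the Z-row RHS becomes 0 − (-5)·(11/5) = 11.
Next entering variable (most negative Z-row entry -5): x_1.
Ratio test on column x_1 — row 1: entry -1/5 ≤ 0; row 2: (11/5)/(3/5) = 11/3; row 3: entry -1/5 ≤ 0; row 4: entry -2 ≤ 0. Minimum is 11/3 at row 2 (x_3 leaves); pivot element 3/5.
After the second pivot the Z-row RHS is 11 − (-5)·(11/3) = 88/3.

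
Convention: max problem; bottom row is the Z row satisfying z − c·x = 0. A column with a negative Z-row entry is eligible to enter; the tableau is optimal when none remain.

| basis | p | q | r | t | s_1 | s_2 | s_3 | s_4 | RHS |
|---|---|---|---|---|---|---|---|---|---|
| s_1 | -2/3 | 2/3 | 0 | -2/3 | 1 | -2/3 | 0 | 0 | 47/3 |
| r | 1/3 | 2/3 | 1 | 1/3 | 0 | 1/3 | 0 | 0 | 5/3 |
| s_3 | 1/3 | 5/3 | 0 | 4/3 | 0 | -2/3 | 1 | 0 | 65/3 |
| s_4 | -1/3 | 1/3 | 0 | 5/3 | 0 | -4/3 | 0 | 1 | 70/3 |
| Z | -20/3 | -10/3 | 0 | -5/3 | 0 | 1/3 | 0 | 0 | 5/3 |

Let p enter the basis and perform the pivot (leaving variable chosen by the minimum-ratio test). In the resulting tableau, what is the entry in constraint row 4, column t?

2

Ratio test on column p — row 1: entry -2/3 ≤ 0; row 2: (5/3)/(1/3) = 5; row 3: (65/3)/(1/3) = 65; row 4: entry -1/3 ≤ 0. Minimum is 5 at row 2 (r leaves); pivot element 1/3.
Divide row 2 by 1/3; eliminate column p from the other rows.
Row 4 update in column t: 5/3 − (-1/3)·1 = 2.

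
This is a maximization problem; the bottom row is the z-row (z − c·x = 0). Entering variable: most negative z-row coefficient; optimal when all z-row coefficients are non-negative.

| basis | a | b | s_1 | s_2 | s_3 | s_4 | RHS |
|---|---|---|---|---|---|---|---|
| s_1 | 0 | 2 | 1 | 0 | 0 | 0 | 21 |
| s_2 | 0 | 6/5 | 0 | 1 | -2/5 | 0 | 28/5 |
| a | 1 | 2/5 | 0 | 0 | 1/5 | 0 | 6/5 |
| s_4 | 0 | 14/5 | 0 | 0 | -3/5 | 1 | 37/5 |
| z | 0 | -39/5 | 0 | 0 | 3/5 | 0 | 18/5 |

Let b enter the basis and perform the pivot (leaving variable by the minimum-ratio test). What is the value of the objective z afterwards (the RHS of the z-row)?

Ratio test on column b — row 1: 21/2 = 21/2; row 2: (28/5)/(6/5) = 14/3; row 3: (6/5)/(2/5) = 3; row 4: (37/5)/(14/5) = 37/14. Minimum is 37/14 at row 4 (s_4 leaves); pivot element 14/5.
Pivot on row 4; the z-row RHS becomes 18/5 − (-39/5)·(37/14) = 339/14.

339/14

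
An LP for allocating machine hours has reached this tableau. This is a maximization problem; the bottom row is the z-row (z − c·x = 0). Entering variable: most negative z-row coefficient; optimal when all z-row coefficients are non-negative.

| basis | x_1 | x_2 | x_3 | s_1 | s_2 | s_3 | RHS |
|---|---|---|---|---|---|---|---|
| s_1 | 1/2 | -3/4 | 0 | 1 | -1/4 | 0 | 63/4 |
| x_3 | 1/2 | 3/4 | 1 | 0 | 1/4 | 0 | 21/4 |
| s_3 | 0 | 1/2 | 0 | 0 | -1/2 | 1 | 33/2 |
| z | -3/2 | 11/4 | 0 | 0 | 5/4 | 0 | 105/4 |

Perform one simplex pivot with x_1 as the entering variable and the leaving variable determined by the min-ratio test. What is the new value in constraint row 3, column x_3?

0

Ratio test on column x_1 — row 1: (63/4)/(1/2) = 63/2; row 2: (21/4)/(1/2) = 21/2; row 3: entry 0 ≤ 0. Minimum is 21/2 at row 2 (x_3 leaves); pivot element 1/2.
Divide row 2 by 1/2; eliminate column x_1 from the other rows.
Row 3 update in column x_3: 0 − 0·2 = 0.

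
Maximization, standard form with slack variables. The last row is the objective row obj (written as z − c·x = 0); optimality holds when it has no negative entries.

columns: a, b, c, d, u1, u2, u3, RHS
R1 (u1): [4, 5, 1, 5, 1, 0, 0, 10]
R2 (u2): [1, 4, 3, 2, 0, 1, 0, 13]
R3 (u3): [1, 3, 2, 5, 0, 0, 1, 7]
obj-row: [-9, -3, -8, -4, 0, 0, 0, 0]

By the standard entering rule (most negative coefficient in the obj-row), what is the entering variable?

Negative obj-row entries: a: -9, b: -3, c: -8, d: -4.
The most negative is -9 in column a, so a enters.

a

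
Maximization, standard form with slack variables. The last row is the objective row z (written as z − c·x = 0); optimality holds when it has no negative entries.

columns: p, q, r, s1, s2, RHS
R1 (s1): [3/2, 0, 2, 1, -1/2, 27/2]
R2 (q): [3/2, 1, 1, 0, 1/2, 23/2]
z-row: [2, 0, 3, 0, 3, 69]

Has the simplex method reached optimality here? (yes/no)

yes

Every z-row coefficient is ≥ 0, so the tableau is optimal.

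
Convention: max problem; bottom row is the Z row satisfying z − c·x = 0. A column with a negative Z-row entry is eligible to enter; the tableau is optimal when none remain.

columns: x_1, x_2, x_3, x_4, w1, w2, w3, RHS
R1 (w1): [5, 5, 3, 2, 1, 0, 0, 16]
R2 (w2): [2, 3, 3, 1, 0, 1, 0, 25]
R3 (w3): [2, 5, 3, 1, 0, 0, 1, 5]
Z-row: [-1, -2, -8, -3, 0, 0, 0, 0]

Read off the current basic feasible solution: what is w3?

w3 is basic (row 3); its value is the RHS of that row, 5.

5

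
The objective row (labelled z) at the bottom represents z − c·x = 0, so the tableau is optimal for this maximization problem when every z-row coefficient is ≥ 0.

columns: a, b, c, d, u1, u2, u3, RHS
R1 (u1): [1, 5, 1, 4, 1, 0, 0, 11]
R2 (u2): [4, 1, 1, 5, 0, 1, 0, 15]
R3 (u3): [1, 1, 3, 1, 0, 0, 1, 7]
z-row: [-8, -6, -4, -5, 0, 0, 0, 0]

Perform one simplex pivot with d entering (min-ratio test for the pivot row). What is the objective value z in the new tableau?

55/4

Ratio test on column d — row 1: 11/4 = 11/4; row 2: 15/5 = 3; row 3: 7/1 = 7. Minimum is 11/4 at row 1 (u1 leaves); pivot element 4.
Pivot on row 1; the z-row RHS becomes 0 − (-5)·(11/4) = 55/4.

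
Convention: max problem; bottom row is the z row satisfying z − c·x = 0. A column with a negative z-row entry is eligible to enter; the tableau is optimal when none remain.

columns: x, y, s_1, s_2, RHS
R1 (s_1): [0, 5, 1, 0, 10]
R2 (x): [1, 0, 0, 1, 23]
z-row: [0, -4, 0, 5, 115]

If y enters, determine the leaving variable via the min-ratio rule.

s_1

Column y entries and ratios — s_1: 10/5 = 2; x: 0 ≤ 0, skip.
Smallest ratio is 2 in the row of s_1, so s_1 leaves.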